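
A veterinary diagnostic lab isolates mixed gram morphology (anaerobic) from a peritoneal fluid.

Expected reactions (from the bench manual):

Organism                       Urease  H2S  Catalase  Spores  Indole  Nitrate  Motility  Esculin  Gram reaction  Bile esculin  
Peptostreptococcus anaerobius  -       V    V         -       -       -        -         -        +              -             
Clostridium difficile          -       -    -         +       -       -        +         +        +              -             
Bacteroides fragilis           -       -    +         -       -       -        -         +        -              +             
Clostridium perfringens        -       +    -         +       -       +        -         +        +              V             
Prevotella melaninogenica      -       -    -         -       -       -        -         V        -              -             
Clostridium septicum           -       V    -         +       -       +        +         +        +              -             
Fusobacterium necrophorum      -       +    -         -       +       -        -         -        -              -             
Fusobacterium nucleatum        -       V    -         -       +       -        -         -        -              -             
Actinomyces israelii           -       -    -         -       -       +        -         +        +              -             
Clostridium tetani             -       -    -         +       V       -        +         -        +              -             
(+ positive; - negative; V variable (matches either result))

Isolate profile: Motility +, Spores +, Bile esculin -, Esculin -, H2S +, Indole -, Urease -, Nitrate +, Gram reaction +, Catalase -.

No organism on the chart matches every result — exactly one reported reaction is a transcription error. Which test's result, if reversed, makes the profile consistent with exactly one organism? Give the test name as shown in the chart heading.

As reported, no row in the chart matches all 10 reactions.
Reversing Gram reaction → still no organism matches.
Reversing Catalase → still no organism matches.
Reversing Indole → still no organism matches.
Reversing Spores → still no organism matches.
Reversing Motility → still no organism matches.
Reversing Urease → still no organism matches.
Reversing Bile esculin → still no organism matches.
Reversing Nitrate → still no organism matches.
Reversing H2S → still no organism matches.
Reversing Esculin (to +) → unique match: Clostridium septicum.

Esculin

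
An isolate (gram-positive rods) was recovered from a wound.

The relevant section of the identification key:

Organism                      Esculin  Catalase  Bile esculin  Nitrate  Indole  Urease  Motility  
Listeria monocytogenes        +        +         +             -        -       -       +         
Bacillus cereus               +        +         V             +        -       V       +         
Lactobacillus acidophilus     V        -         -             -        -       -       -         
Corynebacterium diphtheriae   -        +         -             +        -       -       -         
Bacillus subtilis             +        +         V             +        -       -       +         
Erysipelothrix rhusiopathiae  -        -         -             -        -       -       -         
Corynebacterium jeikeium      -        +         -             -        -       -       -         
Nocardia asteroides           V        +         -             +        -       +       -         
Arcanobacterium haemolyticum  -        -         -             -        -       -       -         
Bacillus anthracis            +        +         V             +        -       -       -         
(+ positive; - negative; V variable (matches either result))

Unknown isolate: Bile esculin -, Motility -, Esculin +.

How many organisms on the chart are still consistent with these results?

3

Esculin +: excludes Corynebacterium diphtheriae, Erysipelothrix rhusiopathiae, Corynebacterium jeikeium, Arcanobacterium haemolyticum — 6 left.
Motility -: excludes Listeria monocytogenes, Bacillus cereus, Bacillus subtilis — 3 left.
Bile esculin -: all 3 remaining candidates are consistent.
Still consistent: Bacillus anthracis, Lactobacillus acidophilus, Nocardia asteroides.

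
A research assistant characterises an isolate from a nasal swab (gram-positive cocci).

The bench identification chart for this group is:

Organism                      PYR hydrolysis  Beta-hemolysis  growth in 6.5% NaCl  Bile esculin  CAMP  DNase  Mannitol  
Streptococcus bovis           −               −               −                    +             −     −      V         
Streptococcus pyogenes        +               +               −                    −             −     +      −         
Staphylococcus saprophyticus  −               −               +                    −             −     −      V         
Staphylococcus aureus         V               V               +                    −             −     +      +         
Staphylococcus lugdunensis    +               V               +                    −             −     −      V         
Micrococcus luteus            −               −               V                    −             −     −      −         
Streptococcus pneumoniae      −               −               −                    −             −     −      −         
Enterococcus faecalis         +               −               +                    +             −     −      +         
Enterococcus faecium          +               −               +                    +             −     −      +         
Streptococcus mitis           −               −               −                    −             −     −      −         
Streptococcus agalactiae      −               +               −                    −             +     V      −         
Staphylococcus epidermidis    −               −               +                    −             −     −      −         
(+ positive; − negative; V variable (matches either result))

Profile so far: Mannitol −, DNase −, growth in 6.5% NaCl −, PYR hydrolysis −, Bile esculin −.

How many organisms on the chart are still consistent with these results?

growth in 6.5% NaCl −: excludes 6 organisms — 6 left.
Mannitol −: all 6 remaining candidates are consistent.
Bile esculin −: excludes Streptococcus bovis — 5 left.
PYR hydrolysis −: excludes Streptococcus pyogenes — 4 left.
DNase −: all 4 remaining candidates are consistent.
Still consistent: Micrococcus luteus, Streptococcus agalactiae, Streptococcus mitis, Streptococcus pneumoniae.

4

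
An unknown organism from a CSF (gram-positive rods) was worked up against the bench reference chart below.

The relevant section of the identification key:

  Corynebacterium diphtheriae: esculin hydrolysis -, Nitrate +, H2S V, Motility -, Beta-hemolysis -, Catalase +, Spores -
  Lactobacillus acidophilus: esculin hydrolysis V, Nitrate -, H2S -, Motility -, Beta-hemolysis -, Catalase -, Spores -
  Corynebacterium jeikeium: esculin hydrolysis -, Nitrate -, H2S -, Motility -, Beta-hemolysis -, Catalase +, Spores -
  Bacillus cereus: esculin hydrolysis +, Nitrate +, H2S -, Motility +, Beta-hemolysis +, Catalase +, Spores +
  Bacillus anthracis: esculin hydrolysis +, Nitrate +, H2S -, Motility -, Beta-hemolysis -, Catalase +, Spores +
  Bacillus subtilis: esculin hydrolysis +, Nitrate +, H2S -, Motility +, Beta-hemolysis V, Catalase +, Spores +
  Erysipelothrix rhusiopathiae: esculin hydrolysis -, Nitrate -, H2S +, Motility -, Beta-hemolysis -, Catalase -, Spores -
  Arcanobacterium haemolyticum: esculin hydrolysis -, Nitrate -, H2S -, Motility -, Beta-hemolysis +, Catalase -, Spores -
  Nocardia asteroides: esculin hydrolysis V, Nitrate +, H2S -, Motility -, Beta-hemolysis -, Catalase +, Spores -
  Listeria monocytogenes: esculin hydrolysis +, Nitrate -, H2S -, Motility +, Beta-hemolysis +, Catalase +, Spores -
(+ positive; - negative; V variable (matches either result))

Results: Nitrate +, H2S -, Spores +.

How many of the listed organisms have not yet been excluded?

3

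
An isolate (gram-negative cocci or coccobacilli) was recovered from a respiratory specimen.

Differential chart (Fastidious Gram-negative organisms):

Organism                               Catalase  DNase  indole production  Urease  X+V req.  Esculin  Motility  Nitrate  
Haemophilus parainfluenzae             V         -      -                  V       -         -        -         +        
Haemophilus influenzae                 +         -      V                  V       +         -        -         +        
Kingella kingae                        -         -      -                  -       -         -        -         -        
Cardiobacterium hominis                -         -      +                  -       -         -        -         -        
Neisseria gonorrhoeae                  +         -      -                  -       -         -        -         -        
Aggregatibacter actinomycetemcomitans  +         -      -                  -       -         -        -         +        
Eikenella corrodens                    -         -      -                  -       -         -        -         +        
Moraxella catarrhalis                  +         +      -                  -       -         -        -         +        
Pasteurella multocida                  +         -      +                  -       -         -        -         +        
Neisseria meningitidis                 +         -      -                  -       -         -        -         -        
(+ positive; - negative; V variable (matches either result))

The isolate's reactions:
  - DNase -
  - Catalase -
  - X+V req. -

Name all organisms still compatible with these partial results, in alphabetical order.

Cardiobacterium hominis, Eikenella corrodens, Haemophilus parainfluenzae, Kingella kingae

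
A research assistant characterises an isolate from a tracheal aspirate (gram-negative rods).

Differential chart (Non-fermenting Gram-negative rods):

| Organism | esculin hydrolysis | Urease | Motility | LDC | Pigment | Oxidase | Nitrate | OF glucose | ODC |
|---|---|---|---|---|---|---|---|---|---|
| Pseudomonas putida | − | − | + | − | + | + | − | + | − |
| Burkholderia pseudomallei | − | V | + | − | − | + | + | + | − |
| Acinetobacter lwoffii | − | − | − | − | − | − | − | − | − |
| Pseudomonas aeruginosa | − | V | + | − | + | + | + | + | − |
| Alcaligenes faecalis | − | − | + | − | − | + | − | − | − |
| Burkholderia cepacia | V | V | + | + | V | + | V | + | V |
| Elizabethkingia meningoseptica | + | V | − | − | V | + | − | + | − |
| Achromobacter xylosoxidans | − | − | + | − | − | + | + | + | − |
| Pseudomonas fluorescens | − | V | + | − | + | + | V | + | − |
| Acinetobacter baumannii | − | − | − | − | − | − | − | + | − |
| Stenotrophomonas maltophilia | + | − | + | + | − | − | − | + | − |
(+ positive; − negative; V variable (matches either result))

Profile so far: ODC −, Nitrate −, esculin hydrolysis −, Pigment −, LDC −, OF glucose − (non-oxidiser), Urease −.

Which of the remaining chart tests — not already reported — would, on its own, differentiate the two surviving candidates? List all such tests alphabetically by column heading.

Motility, Oxidase

Urease −: all 11 remaining candidates are consistent.
LDC −: excludes Burkholderia cepacia, Stenotrophomonas maltophilia — 9 left.
esculin hydrolysis −: excludes Elizabethkingia meningoseptica — 8 left.
Nitrate −: excludes Burkholderia pseudomallei, Pseudomonas aeruginosa, Achromobacter xylosoxidans — 5 left.
ODC −: all 5 remaining candidates are consistent.
Pigment −: excludes Pseudomonas putida, Pseudomonas fluorescens — 3 left.
OF glucose −: excludes Acinetobacter baumannii — 2 left.
Two candidates remain: Acinetobacter lwoffii and Alcaligenes faecalis.
  Motility: Acinetobacter lwoffii −, Alcaligenes faecalis + — discriminates.
  Oxidase: Acinetobacter lwoffii −, Alcaligenes faecalis + — discriminates.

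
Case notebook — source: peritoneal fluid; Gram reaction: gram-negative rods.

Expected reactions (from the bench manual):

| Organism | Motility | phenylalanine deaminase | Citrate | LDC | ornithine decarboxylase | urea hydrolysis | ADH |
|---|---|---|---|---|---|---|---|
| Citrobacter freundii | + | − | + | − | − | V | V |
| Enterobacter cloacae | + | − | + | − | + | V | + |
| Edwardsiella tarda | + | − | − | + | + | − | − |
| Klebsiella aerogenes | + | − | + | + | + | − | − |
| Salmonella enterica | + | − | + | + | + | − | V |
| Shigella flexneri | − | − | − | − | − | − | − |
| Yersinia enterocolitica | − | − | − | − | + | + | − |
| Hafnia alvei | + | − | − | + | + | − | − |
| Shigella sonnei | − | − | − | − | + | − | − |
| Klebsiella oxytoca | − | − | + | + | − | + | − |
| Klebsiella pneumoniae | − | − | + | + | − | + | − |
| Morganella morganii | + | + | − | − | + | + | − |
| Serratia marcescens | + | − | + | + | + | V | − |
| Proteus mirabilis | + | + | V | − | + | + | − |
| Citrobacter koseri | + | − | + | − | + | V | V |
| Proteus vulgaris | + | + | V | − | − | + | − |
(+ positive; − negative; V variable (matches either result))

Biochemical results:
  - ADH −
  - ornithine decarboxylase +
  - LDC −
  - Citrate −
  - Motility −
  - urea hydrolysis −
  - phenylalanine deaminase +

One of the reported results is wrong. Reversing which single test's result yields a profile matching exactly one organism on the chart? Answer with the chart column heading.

phenylalanine deaminase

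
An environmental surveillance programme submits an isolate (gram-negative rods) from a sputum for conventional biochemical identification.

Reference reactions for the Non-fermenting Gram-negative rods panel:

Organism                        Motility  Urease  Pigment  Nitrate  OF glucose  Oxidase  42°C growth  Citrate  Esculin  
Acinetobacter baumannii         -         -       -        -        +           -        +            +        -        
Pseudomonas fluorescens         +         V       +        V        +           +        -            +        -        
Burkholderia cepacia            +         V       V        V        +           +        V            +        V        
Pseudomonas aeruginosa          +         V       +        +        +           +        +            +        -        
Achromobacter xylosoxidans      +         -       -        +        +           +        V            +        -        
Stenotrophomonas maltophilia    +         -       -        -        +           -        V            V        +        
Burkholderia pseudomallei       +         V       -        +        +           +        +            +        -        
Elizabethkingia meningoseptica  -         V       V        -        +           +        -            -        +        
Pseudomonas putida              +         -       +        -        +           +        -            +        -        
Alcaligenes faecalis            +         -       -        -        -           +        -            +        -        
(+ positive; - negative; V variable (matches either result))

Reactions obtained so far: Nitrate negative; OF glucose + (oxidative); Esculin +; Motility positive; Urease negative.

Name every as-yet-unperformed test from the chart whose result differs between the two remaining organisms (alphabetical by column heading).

Motility +: excludes Acinetobacter baumannii, Elizabethkingia meningoseptica — 8 left.
OF glucose +: excludes Alcaligenes faecalis — 7 left.
Nitrate -: excludes Pseudomonas aeruginosa, Achromobacter xylosoxidans, Burkholderia pseudomallei — 4 left.
Urease -: all 4 remaining candidates are consistent.
Esculin +: excludes Pseudomonas fluorescens, Pseudomonas putida — 2 left.
Two candidates remain: Burkholderia cepacia and Stenotrophomonas maltophilia.
  Pigment: V vs - — variable for at least one, does not separate.
  Oxidase: Burkholderia cepacia +, Stenotrophomonas maltophilia - — discriminates.
  42°C growth: V vs V — variable for at least one, does not separate.
  Citrate: + vs V — variable for at least one, does not separate.

Oxidase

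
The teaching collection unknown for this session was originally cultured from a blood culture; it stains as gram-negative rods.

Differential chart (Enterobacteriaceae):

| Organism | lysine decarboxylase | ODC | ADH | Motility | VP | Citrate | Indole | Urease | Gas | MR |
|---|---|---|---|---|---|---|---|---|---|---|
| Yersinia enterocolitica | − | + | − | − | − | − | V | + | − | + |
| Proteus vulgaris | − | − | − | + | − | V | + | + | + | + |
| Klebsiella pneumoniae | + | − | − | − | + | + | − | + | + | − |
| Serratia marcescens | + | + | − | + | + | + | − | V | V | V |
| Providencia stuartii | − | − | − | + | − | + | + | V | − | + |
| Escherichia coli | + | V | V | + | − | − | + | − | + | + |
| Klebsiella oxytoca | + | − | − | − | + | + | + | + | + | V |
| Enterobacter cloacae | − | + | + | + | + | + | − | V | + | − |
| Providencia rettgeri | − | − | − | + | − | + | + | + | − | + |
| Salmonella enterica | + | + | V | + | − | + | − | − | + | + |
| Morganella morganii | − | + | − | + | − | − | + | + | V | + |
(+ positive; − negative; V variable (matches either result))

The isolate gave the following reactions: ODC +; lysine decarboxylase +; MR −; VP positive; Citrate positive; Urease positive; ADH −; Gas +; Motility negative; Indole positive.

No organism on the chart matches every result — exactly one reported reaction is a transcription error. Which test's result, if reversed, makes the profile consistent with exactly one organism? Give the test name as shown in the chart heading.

As reported, no row in the chart matches all 10 reactions.
Reversing lysine decarboxylase → still no organism matches.
Reversing Indole → still no organism matches.
Reversing Motility → still no organism matches.
Reversing Gas → still no organism matches.
Reversing VP → still no organism matches.
Reversing ADH → still no organism matches.
Reversing Citrate → still no organism matches.
Reversing Urease → still no organism matches.
Reversing MR → still no organism matches.
Reversing ODC (to −) → unique match: Klebsiella oxytoca.

ODC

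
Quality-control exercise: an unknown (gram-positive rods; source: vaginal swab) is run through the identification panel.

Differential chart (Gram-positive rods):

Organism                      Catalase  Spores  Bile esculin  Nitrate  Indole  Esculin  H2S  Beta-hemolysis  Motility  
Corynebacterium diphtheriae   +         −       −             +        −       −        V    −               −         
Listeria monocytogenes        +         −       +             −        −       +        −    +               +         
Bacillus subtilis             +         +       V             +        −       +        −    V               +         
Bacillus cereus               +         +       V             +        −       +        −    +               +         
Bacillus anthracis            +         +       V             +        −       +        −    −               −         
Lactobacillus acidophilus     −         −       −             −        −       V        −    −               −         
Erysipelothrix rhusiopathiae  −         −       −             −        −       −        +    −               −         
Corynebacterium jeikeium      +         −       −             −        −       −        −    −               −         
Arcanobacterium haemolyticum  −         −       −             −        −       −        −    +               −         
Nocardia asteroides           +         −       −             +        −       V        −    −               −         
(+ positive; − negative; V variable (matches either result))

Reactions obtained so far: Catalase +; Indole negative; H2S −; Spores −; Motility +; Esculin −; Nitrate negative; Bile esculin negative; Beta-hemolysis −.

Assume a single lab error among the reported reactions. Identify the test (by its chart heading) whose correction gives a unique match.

Motility

As reported, no row in the chart matches all 9 reactions.
Reversing Beta-hemolysis → still no organism matches.
Reversing Esculin → still no organism matches.
Reversing H2S → still no organism matches.
Reversing Catalase → still no organism matches.
Reversing Bile esculin → still no organism matches.
Reversing Motility (to −) → unique match: Corynebacterium jeikeium.
Reversing Spores → still no organism matches.
Reversing Indole → still no organism matches.
Reversing Nitrate → still no organism matches.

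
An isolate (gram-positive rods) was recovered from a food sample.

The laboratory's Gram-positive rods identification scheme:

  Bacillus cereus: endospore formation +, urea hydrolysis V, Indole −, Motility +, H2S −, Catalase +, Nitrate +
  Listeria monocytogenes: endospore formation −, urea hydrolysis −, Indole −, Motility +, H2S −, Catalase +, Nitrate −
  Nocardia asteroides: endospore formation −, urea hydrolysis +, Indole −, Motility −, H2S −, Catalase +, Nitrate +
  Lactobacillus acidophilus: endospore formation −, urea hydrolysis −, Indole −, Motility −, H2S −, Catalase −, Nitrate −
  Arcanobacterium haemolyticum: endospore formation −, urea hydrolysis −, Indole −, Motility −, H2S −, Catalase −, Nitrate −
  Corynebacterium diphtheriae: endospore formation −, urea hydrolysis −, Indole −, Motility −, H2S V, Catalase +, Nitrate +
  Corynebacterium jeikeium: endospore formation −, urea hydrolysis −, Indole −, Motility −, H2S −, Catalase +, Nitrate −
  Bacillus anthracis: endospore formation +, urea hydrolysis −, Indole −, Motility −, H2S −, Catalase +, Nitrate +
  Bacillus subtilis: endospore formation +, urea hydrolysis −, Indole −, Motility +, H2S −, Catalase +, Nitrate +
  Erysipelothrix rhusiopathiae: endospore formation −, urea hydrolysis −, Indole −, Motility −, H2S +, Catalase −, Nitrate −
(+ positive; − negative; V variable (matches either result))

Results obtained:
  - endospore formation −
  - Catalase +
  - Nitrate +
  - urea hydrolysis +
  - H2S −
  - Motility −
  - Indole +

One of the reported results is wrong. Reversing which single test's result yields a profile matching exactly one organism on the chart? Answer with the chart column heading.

As reported, no row in the chart matches all 7 reactions.
Reversing Motility → still no organism matches.
Reversing urea hydrolysis → still no organism matches.
Reversing Catalase → still no organism matches.
Reversing endospore formation → still no organism matches.
Reversing H2S → still no organism matches.
Reversing Indole (to −) → unique match: Nocardia asteroides.
Reversing Nitrate → still no organism matches.

Indole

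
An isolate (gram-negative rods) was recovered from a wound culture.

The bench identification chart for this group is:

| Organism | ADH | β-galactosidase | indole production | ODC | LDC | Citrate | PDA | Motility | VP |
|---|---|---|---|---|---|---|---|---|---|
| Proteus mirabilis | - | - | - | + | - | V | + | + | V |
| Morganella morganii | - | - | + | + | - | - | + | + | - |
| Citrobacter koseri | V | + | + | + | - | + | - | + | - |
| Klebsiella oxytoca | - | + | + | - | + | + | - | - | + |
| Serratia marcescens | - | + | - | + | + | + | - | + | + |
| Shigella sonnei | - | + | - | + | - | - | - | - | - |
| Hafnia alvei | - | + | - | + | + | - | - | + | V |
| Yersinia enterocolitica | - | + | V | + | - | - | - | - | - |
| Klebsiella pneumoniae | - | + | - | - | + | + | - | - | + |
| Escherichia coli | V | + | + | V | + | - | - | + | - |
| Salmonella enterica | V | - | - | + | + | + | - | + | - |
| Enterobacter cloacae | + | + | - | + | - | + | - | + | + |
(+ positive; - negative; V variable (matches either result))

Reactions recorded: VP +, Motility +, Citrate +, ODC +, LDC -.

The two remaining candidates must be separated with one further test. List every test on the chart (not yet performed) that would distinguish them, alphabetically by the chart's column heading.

VP +: excludes 6 organisms — 6 left.
Citrate +: excludes Hafnia alvei — 5 left.
ODC +: excludes Klebsiella oxytoca, Klebsiella pneumoniae — 3 left.
Motility +: all 3 remaining candidates are consistent.
LDC -: excludes Serratia marcescens — 2 left.
Two candidates remain: Enterobacter cloacae and Proteus mirabilis.
  ADH: Enterobacter cloacae +, Proteus mirabilis - — discriminates.
  β-galactosidase: Enterobacter cloacae +, Proteus mirabilis - — discriminates.
  indole production: - vs - — same for both, does not separate.
  PDA: Enterobacter cloacae -, Proteus mirabilis + — discriminates.

ADH, PDA, β-galactosidase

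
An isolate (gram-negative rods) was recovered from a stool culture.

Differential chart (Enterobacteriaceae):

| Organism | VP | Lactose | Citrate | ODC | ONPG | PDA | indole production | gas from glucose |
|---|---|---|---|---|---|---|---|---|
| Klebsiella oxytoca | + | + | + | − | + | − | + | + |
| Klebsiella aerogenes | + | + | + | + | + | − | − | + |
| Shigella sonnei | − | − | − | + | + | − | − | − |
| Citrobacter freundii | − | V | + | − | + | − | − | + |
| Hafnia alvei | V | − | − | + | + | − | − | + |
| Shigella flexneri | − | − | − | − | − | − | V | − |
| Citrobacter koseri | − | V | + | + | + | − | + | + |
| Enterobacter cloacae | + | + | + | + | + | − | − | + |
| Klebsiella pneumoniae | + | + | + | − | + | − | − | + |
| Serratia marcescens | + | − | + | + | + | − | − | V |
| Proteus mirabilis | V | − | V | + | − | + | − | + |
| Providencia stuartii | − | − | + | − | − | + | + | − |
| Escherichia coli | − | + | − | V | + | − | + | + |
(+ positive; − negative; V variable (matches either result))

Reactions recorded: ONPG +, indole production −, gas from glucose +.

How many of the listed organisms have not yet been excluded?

gas from glucose +: excludes Shigella sonnei, Shigella flexneri, Providencia stuartii — 10 left.
ONPG +: excludes Proteus mirabilis — 9 left.
indole production −: excludes Klebsiella oxytoca, Citrobacter koseri, Escherichia coli — 6 left.
Still consistent: Citrobacter freundii, Enterobacter cloacae, Hafnia alvei, Klebsiella aerogenes, Klebsiella pneumoniae, Serratia marcescens.

6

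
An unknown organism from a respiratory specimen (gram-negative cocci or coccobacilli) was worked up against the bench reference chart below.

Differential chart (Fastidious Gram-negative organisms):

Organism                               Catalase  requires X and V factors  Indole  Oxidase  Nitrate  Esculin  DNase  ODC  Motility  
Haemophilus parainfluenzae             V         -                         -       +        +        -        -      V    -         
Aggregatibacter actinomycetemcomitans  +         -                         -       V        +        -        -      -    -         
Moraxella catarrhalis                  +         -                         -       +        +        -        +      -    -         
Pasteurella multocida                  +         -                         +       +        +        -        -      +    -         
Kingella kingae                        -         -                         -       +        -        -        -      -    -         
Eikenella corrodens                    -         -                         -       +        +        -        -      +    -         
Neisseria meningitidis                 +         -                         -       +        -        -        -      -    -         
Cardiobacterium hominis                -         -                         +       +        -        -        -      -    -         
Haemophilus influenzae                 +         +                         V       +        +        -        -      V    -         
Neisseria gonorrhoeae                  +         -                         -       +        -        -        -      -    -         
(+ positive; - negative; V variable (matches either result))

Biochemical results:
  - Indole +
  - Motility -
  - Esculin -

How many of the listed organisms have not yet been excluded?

3

Indole +: excludes 7 organisms — 3 left.
Motility -: all 3 remaining candidates are consistent.
Esculin -: all 3 remaining candidates are consistent.
Still consistent: Cardiobacterium hominis, Haemophilus influenzae, Pasteurella multocida.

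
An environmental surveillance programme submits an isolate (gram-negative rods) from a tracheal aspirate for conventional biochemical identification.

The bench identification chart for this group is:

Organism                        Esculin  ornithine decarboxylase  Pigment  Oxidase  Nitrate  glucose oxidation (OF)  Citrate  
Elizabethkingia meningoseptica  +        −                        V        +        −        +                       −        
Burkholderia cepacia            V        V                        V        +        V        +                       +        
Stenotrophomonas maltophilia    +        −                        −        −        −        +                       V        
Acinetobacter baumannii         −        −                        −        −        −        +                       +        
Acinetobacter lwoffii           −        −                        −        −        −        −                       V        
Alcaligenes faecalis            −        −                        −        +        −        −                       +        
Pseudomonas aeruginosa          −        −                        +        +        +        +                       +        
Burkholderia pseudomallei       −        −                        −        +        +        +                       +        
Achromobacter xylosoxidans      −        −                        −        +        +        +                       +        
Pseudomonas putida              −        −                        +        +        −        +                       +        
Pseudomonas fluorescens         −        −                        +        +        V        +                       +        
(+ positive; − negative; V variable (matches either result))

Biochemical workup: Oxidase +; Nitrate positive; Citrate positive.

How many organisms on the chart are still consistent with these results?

5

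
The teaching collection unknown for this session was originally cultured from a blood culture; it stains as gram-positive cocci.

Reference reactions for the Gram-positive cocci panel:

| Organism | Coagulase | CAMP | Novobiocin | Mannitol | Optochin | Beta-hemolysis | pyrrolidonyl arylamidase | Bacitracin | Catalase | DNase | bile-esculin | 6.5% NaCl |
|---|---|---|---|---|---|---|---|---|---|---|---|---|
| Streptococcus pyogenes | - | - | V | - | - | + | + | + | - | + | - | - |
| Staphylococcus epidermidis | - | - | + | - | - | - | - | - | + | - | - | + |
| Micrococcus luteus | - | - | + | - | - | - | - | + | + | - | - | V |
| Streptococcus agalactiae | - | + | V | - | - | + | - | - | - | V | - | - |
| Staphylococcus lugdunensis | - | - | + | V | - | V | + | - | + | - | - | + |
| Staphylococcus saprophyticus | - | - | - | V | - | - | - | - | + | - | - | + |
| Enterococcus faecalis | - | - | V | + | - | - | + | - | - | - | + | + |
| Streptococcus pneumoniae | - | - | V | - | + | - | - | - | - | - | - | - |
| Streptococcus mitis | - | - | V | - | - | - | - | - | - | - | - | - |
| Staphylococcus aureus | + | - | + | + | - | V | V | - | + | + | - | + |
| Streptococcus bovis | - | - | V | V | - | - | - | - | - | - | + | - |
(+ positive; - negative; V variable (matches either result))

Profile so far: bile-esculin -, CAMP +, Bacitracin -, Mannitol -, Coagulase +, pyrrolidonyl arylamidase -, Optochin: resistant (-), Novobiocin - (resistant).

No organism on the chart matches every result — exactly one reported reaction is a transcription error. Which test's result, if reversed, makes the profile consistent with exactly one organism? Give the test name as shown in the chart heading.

Coagulase

As reported, no row in the chart matches all 8 reactions.
Reversing CAMP → still no organism matches.
Reversing Bacitracin → still no organism matches.
Reversing Coagulase (to -) → unique match: Streptococcus agalactiae.
Reversing Mannitol → still no organism matches.
Reversing bile-esculin → still no organism matches.
Reversing Optochin → still no organism matches.
Reversing pyrrolidonyl arylamidase → still no organism matches.
Reversing Novobiocin → still no organism matches.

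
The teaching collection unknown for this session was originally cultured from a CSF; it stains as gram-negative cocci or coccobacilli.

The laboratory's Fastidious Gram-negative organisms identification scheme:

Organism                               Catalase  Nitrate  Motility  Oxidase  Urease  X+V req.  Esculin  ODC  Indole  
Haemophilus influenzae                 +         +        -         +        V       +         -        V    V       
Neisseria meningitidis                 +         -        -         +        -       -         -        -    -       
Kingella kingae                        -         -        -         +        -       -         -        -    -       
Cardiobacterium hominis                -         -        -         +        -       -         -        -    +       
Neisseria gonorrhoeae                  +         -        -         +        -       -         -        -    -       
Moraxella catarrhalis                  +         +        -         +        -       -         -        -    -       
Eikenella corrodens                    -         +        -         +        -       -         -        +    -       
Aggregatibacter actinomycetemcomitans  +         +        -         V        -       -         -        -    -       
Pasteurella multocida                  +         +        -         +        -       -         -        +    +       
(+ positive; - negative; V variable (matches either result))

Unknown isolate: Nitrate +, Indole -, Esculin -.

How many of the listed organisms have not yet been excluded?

4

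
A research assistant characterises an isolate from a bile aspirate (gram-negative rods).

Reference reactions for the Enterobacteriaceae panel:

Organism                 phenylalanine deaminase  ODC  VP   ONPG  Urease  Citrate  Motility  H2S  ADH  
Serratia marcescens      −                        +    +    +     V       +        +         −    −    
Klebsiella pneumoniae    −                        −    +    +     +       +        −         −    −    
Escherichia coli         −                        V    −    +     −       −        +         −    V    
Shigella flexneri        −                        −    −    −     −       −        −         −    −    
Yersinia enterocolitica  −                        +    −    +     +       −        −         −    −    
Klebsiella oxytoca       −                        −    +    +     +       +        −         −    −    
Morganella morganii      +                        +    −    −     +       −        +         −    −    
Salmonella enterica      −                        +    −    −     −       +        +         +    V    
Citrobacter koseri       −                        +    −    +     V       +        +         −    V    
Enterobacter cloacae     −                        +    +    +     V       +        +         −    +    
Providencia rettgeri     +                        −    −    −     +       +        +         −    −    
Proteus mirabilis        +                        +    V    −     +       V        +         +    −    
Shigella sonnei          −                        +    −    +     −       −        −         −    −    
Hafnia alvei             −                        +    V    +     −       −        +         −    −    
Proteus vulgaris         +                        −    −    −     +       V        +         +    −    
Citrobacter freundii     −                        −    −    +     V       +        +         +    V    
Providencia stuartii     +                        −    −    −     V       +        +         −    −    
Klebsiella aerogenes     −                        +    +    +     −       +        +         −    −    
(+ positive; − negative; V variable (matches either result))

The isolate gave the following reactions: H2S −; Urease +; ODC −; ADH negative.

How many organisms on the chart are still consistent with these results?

ODC −: excludes 10 organisms — 8 left.
ADH −: all 8 remaining candidates are consistent.
Urease +: excludes Escherichia coli, Shigella flexneri — 6 left.
H2S −: excludes Proteus vulgaris, Citrobacter freundii — 4 left.
Still consistent: Klebsiella oxytoca, Klebsiella pneumoniae, Providencia rettgeri, Providencia stuartii.

4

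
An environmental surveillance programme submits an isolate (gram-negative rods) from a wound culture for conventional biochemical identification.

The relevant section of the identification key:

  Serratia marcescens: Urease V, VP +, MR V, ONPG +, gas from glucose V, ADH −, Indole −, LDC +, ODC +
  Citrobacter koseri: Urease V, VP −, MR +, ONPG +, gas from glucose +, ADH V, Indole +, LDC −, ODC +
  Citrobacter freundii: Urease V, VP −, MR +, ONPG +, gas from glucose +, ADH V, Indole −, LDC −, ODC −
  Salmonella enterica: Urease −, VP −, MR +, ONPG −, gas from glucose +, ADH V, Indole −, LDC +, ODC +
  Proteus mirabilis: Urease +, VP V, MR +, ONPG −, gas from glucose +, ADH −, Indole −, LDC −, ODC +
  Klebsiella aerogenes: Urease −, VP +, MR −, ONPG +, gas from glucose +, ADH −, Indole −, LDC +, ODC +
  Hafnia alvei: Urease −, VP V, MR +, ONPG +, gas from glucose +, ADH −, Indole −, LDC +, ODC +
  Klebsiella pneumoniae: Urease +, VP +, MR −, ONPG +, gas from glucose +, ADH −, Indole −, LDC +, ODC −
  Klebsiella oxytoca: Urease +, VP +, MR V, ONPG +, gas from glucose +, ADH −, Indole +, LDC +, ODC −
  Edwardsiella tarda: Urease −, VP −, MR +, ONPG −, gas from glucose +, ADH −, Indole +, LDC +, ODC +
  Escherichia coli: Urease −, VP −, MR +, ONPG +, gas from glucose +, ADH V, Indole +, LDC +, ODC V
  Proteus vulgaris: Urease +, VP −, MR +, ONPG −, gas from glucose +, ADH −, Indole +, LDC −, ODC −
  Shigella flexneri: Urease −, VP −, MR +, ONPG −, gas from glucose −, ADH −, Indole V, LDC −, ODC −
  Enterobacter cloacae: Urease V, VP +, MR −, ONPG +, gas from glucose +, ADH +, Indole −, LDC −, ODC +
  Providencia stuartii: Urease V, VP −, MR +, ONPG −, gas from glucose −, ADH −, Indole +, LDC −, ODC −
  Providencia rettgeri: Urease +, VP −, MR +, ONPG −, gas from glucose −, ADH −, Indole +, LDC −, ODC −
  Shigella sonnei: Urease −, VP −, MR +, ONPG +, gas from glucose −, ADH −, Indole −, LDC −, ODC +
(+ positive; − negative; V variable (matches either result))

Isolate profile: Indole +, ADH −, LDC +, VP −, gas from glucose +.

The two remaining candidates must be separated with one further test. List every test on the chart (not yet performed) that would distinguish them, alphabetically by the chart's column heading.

ONPG

LDC +: excludes 9 organisms — 8 left.
ADH −: all 8 remaining candidates are consistent.
Indole +: excludes 5 organisms — 3 left.
gas from glucose +: all 3 remaining candidates are consistent.
VP −: excludes Klebsiella oxytoca — 2 left.
Two candidates remain: Edwardsiella tarda and Escherichia coli.
  Urease: − vs − — same for both, does not separate.
  MR: + vs + — same for both, does not separate.
  ONPG: Edwardsiella tarda −, Escherichia coli + — discriminates.
  ODC: + vs V — variable for at least one, does not separate.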